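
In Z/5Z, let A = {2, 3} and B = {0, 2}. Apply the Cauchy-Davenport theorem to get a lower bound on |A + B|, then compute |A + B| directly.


Cauchy-Davenport: |A + B| ≥ min(p, |A| + |B| - 1) for A, B nonempty in Z/pZ.
|A| = 2, |B| = 2, p = 5.
CD lower bound = min(5, 2 + 2 - 1) = min(5, 3) = 3.
Compute A + B mod 5 directly:
a = 2: 2+0=2, 2+2=4
a = 3: 3+0=3, 3+2=0
A + B = {0, 2, 3, 4}, so |A + B| = 4.
Verify: 4 ≥ 3? Yes ✓.

CD lower bound = 3, actual |A + B| = 4.


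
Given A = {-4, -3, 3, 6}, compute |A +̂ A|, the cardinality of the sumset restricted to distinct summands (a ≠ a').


Restricted sumset: A +̂ A = {a + a' : a ∈ A, a' ∈ A, a ≠ a'}.
Equivalently, take A + A and drop any sum 2a that is achievable ONLY as a + a for a ∈ A (i.e. sums representable only with equal summands).
Enumerate pairs (a, a') with a < a' (symmetric, so each unordered pair gives one sum; this covers all a ≠ a'):
  -4 + -3 = -7
  -4 + 3 = -1
  -4 + 6 = 2
  -3 + 3 = 0
  -3 + 6 = 3
  3 + 6 = 9
Collected distinct sums: {-7, -1, 0, 2, 3, 9}
|A +̂ A| = 6
(Reference bound: |A +̂ A| ≥ 2|A| - 3 for |A| ≥ 2, with |A| = 4 giving ≥ 5.)

|A +̂ A| = 6


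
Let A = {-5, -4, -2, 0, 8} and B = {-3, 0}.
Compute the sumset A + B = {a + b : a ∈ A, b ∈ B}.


A + B = {a + b : a ∈ A, b ∈ B}.
Enumerate all |A|·|B| = 5·2 = 10 pairs (a, b) and collect distinct sums.
a = -5: -5+-3=-8, -5+0=-5
a = -4: -4+-3=-7, -4+0=-4
a = -2: -2+-3=-5, -2+0=-2
a = 0: 0+-3=-3, 0+0=0
a = 8: 8+-3=5, 8+0=8
Collecting distinct sums: A + B = {-8, -7, -5, -4, -3, -2, 0, 5, 8}
|A + B| = 9

A + B = {-8, -7, -5, -4, -3, -2, 0, 5, 8}


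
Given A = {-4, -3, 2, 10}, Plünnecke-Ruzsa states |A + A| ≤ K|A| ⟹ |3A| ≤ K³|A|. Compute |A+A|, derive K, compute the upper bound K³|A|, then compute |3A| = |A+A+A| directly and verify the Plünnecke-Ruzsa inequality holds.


|A| = 4.
Step 1: Compute A + A by enumerating all 16 pairs.
A + A = {-8, -7, -6, -2, -1, 4, 6, 7, 12, 20}, so |A + A| = 10.
Step 2: Doubling constant K = |A + A|/|A| = 10/4 = 10/4 ≈ 2.5000.
Step 3: Plünnecke-Ruzsa gives |3A| ≤ K³·|A| = (2.5000)³ · 4 ≈ 62.5000.
Step 4: Compute 3A = A + A + A directly by enumerating all triples (a,b,c) ∈ A³; |3A| = 20.
Step 5: Check 20 ≤ 62.5000? Yes ✓.

K = 10/4, Plünnecke-Ruzsa bound K³|A| ≈ 62.5000, |3A| = 20, inequality holds.


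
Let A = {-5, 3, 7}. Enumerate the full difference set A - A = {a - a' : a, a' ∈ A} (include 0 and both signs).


A - A = {a - a' : a, a' ∈ A}.
Compute a - a' for each ordered pair (a, a'):
a = -5: -5--5=0, -5-3=-8, -5-7=-12
a = 3: 3--5=8, 3-3=0, 3-7=-4
a = 7: 7--5=12, 7-3=4, 7-7=0
Collecting distinct values (and noting 0 appears from a-a):
A - A = {-12, -8, -4, 0, 4, 8, 12}
|A - A| = 7

A - A = {-12, -8, -4, 0, 4, 8, 12}


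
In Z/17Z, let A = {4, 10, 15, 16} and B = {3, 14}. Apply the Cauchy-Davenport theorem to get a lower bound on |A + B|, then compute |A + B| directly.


Cauchy-Davenport: |A + B| ≥ min(p, |A| + |B| - 1) for A, B nonempty in Z/pZ.
|A| = 4, |B| = 2, p = 17.
CD lower bound = min(17, 4 + 2 - 1) = min(17, 5) = 5.
Compute A + B mod 17 directly:
a = 4: 4+3=7, 4+14=1
a = 10: 10+3=13, 10+14=7
a = 15: 15+3=1, 15+14=12
a = 16: 16+3=2, 16+14=13
A + B = {1, 2, 7, 12, 13}, so |A + B| = 5.
Verify: 5 ≥ 5? Yes ✓.

CD lower bound = 5, actual |A + B| = 5.


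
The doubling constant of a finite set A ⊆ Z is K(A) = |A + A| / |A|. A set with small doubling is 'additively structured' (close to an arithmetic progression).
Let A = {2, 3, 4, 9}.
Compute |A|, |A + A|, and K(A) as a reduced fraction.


|A| = 4.
Compute A + A by enumerating all 16 pairs.
A + A = {4, 5, 6, 7, 8, 11, 12, 13, 18}, so |A + A| = 9.
K = |A + A| / |A| = 9/4 (already in lowest terms) ≈ 2.2500.
Reference: AP of size 4 gives K = 7/4 ≈ 1.7500; a fully generic set of size 4 gives K ≈ 2.5000.

|A| = 4, |A + A| = 9, K = 9/4.


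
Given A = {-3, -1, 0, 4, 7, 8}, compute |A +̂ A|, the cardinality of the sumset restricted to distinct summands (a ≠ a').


Restricted sumset: A +̂ A = {a + a' : a ∈ A, a' ∈ A, a ≠ a'}.
Equivalently, take A + A and drop any sum 2a that is achievable ONLY as a + a for a ∈ A (i.e. sums representable only with equal summands).
Enumerate pairs (a, a') with a < a' (symmetric, so each unordered pair gives one sum; this covers all a ≠ a'):
  -3 + -1 = -4
  -3 + 0 = -3
  -3 + 4 = 1
  -3 + 7 = 4
  -3 + 8 = 5
  -1 + 0 = -1
  -1 + 4 = 3
  -1 + 7 = 6
  -1 + 8 = 7
  0 + 4 = 4
  0 + 7 = 7
  0 + 8 = 8
  4 + 7 = 11
  4 + 8 = 12
  7 + 8 = 15
Collected distinct sums: {-4, -3, -1, 1, 3, 4, 5, 6, 7, 8, 11, 12, 15}
|A +̂ A| = 13
(Reference bound: |A +̂ A| ≥ 2|A| - 3 for |A| ≥ 2, with |A| = 6 giving ≥ 9.)

|A +̂ A| = 13


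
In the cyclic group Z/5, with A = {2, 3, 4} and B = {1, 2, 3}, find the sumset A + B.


Work in Z/5Z: reduce every sum a + b modulo 5.
Enumerate all 9 pairs:
a = 2: 2+1=3, 2+2=4, 2+3=0
a = 3: 3+1=4, 3+2=0, 3+3=1
a = 4: 4+1=0, 4+2=1, 4+3=2
Distinct residues collected: {0, 1, 2, 3, 4}
|A + B| = 5 (out of 5 total residues).

A + B = {0, 1, 2, 3, 4}


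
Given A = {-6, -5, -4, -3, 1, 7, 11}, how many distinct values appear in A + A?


A + A = {a + a' : a, a' ∈ A}; |A| = 7.
General bounds: 2|A| - 1 ≤ |A + A| ≤ |A|(|A|+1)/2, i.e. 13 ≤ |A + A| ≤ 28.
Lower bound 2|A|-1 is attained iff A is an arithmetic progression.
Enumerate sums a + a' for a ≤ a' (symmetric, so this suffices):
a = -6: -6+-6=-12, -6+-5=-11, -6+-4=-10, -6+-3=-9, -6+1=-5, -6+7=1, -6+11=5
a = -5: -5+-5=-10, -5+-4=-9, -5+-3=-8, -5+1=-4, -5+7=2, -5+11=6
a = -4: -4+-4=-8, -4+-3=-7, -4+1=-3, -4+7=3, -4+11=7
a = -3: -3+-3=-6, -3+1=-2, -3+7=4, -3+11=8
a = 1: 1+1=2, 1+7=8, 1+11=12
a = 7: 7+7=14, 7+11=18
a = 11: 11+11=22
Distinct sums: {-12, -11, -10, -9, -8, -7, -6, -5, -4, -3, -2, 1, 2, 3, 4, 5, 6, 7, 8, 12, 14, 18, 22}
|A + A| = 23

|A + A| = 23


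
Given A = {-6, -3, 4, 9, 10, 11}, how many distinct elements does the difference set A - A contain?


A - A = {a - a' : a, a' ∈ A}; |A| = 6.
Bounds: 2|A|-1 ≤ |A - A| ≤ |A|² - |A| + 1, i.e. 11 ≤ |A - A| ≤ 31.
Note: 0 ∈ A - A always (from a - a). The set is symmetric: if d ∈ A - A then -d ∈ A - A.
Enumerate nonzero differences d = a - a' with a > a' (then include -d):
Positive differences: {1, 2, 3, 5, 6, 7, 10, 12, 13, 14, 15, 16, 17}
Full difference set: {0} ∪ (positive diffs) ∪ (negative diffs).
|A - A| = 1 + 2·13 = 27 (matches direct enumeration: 27).

|A - A| = 27


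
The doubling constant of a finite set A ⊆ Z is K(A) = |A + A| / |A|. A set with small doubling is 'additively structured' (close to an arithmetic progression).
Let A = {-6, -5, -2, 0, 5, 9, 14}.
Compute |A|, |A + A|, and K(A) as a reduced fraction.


|A| = 7.
Compute A + A by enumerating all 49 pairs.
A + A = {-12, -11, -10, -8, -7, -6, -5, -4, -2, -1, 0, 3, 4, 5, 7, 8, 9, 10, 12, 14, 18, 19, 23, 28}, so |A + A| = 24.
K = |A + A| / |A| = 24/7 (already in lowest terms) ≈ 3.4286.
Reference: AP of size 7 gives K = 13/7 ≈ 1.8571; a fully generic set of size 7 gives K ≈ 4.0000.

|A| = 7, |A + A| = 24, K = 24/7.


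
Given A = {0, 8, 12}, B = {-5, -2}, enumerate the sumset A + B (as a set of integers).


A + B = {a + b : a ∈ A, b ∈ B}.
Enumerate all |A|·|B| = 3·2 = 6 pairs (a, b) and collect distinct sums.
a = 0: 0+-5=-5, 0+-2=-2
a = 8: 8+-5=3, 8+-2=6
a = 12: 12+-5=7, 12+-2=10
Collecting distinct sums: A + B = {-5, -2, 3, 6, 7, 10}
|A + B| = 6

A + B = {-5, -2, 3, 6, 7, 10}


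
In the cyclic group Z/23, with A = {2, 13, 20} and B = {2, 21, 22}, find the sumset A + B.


Work in Z/23Z: reduce every sum a + b modulo 23.
Enumerate all 9 pairs:
a = 2: 2+2=4, 2+21=0, 2+22=1
a = 13: 13+2=15, 13+21=11, 13+22=12
a = 20: 20+2=22, 20+21=18, 20+22=19
Distinct residues collected: {0, 1, 4, 11, 12, 15, 18, 19, 22}
|A + B| = 9 (out of 23 total residues).

A + B = {0, 1, 4, 11, 12, 15, 18, 19, 22}


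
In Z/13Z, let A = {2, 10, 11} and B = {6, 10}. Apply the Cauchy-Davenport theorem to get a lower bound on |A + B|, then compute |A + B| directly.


Cauchy-Davenport: |A + B| ≥ min(p, |A| + |B| - 1) for A, B nonempty in Z/pZ.
|A| = 3, |B| = 2, p = 13.
CD lower bound = min(13, 3 + 2 - 1) = min(13, 4) = 4.
Compute A + B mod 13 directly:
a = 2: 2+6=8, 2+10=12
a = 10: 10+6=3, 10+10=7
a = 11: 11+6=4, 11+10=8
A + B = {3, 4, 7, 8, 12}, so |A + B| = 5.
Verify: 5 ≥ 4? Yes ✓.

CD lower bound = 4, actual |A + B| = 5.


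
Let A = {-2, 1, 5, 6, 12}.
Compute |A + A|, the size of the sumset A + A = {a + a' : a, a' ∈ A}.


A + A = {a + a' : a, a' ∈ A}; |A| = 5.
General bounds: 2|A| - 1 ≤ |A + A| ≤ |A|(|A|+1)/2, i.e. 9 ≤ |A + A| ≤ 15.
Lower bound 2|A|-1 is attained iff A is an arithmetic progression.
Enumerate sums a + a' for a ≤ a' (symmetric, so this suffices):
a = -2: -2+-2=-4, -2+1=-1, -2+5=3, -2+6=4, -2+12=10
a = 1: 1+1=2, 1+5=6, 1+6=7, 1+12=13
a = 5: 5+5=10, 5+6=11, 5+12=17
a = 6: 6+6=12, 6+12=18
a = 12: 12+12=24
Distinct sums: {-4, -1, 2, 3, 4, 6, 7, 10, 11, 12, 13, 17, 18, 24}
|A + A| = 14

|A + A| = 14


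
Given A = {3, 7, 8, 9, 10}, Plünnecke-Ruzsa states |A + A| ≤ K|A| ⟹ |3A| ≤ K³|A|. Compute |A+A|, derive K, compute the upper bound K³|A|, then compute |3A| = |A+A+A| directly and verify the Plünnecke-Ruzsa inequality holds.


|A| = 5.
Step 1: Compute A + A by enumerating all 25 pairs.
A + A = {6, 10, 11, 12, 13, 14, 15, 16, 17, 18, 19, 20}, so |A + A| = 12.
Step 2: Doubling constant K = |A + A|/|A| = 12/5 = 12/5 ≈ 2.4000.
Step 3: Plünnecke-Ruzsa gives |3A| ≤ K³·|A| = (2.4000)³ · 5 ≈ 69.1200.
Step 4: Compute 3A = A + A + A directly by enumerating all triples (a,b,c) ∈ A³; |3A| = 19.
Step 5: Check 19 ≤ 69.1200? Yes ✓.

K = 12/5, Plünnecke-Ruzsa bound K³|A| ≈ 69.1200, |3A| = 19, inequality holds.


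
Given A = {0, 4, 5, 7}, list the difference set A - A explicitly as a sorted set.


A - A = {a - a' : a, a' ∈ A}.
Compute a - a' for each ordered pair (a, a'):
a = 0: 0-0=0, 0-4=-4, 0-5=-5, 0-7=-7
a = 4: 4-0=4, 4-4=0, 4-5=-1, 4-7=-3
a = 5: 5-0=5, 5-4=1, 5-5=0, 5-7=-2
a = 7: 7-0=7, 7-4=3, 7-5=2, 7-7=0
Collecting distinct values (and noting 0 appears from a-a):
A - A = {-7, -5, -4, -3, -2, -1, 0, 1, 2, 3, 4, 5, 7}
|A - A| = 13

A - A = {-7, -5, -4, -3, -2, -1, 0, 1, 2, 3, 4, 5, 7}


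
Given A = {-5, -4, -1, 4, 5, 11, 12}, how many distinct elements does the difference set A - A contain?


A - A = {a - a' : a, a' ∈ A}; |A| = 7.
Bounds: 2|A|-1 ≤ |A - A| ≤ |A|² - |A| + 1, i.e. 13 ≤ |A - A| ≤ 43.
Note: 0 ∈ A - A always (from a - a). The set is symmetric: if d ∈ A - A then -d ∈ A - A.
Enumerate nonzero differences d = a - a' with a > a' (then include -d):
Positive differences: {1, 3, 4, 5, 6, 7, 8, 9, 10, 12, 13, 15, 16, 17}
Full difference set: {0} ∪ (positive diffs) ∪ (negative diffs).
|A - A| = 1 + 2·14 = 29 (matches direct enumeration: 29).

|A - A| = 29


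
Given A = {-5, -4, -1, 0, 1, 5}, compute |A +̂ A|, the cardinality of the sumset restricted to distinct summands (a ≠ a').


Restricted sumset: A +̂ A = {a + a' : a ∈ A, a' ∈ A, a ≠ a'}.
Equivalently, take A + A and drop any sum 2a that is achievable ONLY as a + a for a ∈ A (i.e. sums representable only with equal summands).
Enumerate pairs (a, a') with a < a' (symmetric, so each unordered pair gives one sum; this covers all a ≠ a'):
  -5 + -4 = -9
  -5 + -1 = -6
  -5 + 0 = -5
  -5 + 1 = -4
  -5 + 5 = 0
  -4 + -1 = -5
  -4 + 0 = -4
  -4 + 1 = -3
  -4 + 5 = 1
  -1 + 0 = -1
  -1 + 1 = 0
  -1 + 5 = 4
  0 + 1 = 1
  0 + 5 = 5
  1 + 5 = 6
Collected distinct sums: {-9, -6, -5, -4, -3, -1, 0, 1, 4, 5, 6}
|A +̂ A| = 11
(Reference bound: |A +̂ A| ≥ 2|A| - 3 for |A| ≥ 2, with |A| = 6 giving ≥ 9.)

|A +̂ A| = 11


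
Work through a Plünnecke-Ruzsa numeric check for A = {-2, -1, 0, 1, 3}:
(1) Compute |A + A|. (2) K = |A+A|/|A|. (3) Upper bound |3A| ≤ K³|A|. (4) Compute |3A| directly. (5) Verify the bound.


|A| = 5.
Step 1: Compute A + A by enumerating all 25 pairs.
A + A = {-4, -3, -2, -1, 0, 1, 2, 3, 4, 6}, so |A + A| = 10.
Step 2: Doubling constant K = |A + A|/|A| = 10/5 = 10/5 ≈ 2.0000.
Step 3: Plünnecke-Ruzsa gives |3A| ≤ K³·|A| = (2.0000)³ · 5 ≈ 40.0000.
Step 4: Compute 3A = A + A + A directly by enumerating all triples (a,b,c) ∈ A³; |3A| = 15.
Step 5: Check 15 ≤ 40.0000? Yes ✓.

K = 10/5, Plünnecke-Ruzsa bound K³|A| ≈ 40.0000, |3A| = 15, inequality holds.


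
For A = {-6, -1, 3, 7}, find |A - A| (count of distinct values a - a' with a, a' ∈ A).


A - A = {a - a' : a, a' ∈ A}; |A| = 4.
Bounds: 2|A|-1 ≤ |A - A| ≤ |A|² - |A| + 1, i.e. 7 ≤ |A - A| ≤ 13.
Note: 0 ∈ A - A always (from a - a). The set is symmetric: if d ∈ A - A then -d ∈ A - A.
Enumerate nonzero differences d = a - a' with a > a' (then include -d):
Positive differences: {4, 5, 8, 9, 13}
Full difference set: {0} ∪ (positive diffs) ∪ (negative diffs).
|A - A| = 1 + 2·5 = 11 (matches direct enumeration: 11).

|A - A| = 11


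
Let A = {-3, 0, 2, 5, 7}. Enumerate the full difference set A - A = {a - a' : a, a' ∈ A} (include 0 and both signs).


A - A = {a - a' : a, a' ∈ A}.
Compute a - a' for each ordered pair (a, a'):
a = -3: -3--3=0, -3-0=-3, -3-2=-5, -3-5=-8, -3-7=-10
a = 0: 0--3=3, 0-0=0, 0-2=-2, 0-5=-5, 0-7=-7
a = 2: 2--3=5, 2-0=2, 2-2=0, 2-5=-3, 2-7=-5
a = 5: 5--3=8, 5-0=5, 5-2=3, 5-5=0, 5-7=-2
a = 7: 7--3=10, 7-0=7, 7-2=5, 7-5=2, 7-7=0
Collecting distinct values (and noting 0 appears from a-a):
A - A = {-10, -8, -7, -5, -3, -2, 0, 2, 3, 5, 7, 8, 10}
|A - A| = 13

A - A = {-10, -8, -7, -5, -3, -2, 0, 2, 3, 5, 7, 8, 10}


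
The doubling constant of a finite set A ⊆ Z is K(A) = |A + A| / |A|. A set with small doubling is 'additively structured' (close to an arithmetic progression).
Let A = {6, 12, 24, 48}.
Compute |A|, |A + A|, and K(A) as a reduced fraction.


|A| = 4.
Compute A + A by enumerating all 16 pairs.
A + A = {12, 18, 24, 30, 36, 48, 54, 60, 72, 96}, so |A + A| = 10.
K = |A + A| / |A| = 10/4 = 5/2 ≈ 2.5000.
Reference: AP of size 4 gives K = 7/4 ≈ 1.7500; a fully generic set of size 4 gives K ≈ 2.5000.

|A| = 4, |A + A| = 10, K = 10/4 = 5/2.


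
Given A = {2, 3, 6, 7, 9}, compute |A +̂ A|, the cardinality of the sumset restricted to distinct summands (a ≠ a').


Restricted sumset: A +̂ A = {a + a' : a ∈ A, a' ∈ A, a ≠ a'}.
Equivalently, take A + A and drop any sum 2a that is achievable ONLY as a + a for a ∈ A (i.e. sums representable only with equal summands).
Enumerate pairs (a, a') with a < a' (symmetric, so each unordered pair gives one sum; this covers all a ≠ a'):
  2 + 3 = 5
  2 + 6 = 8
  2 + 7 = 9
  2 + 9 = 11
  3 + 6 = 9
  3 + 7 = 10
  3 + 9 = 12
  6 + 7 = 13
  6 + 9 = 15
  7 + 9 = 16
Collected distinct sums: {5, 8, 9, 10, 11, 12, 13, 15, 16}
|A +̂ A| = 9
(Reference bound: |A +̂ A| ≥ 2|A| - 3 for |A| ≥ 2, with |A| = 5 giving ≥ 7.)

|A +̂ A| = 9


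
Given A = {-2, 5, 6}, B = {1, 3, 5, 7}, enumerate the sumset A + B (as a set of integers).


A + B = {a + b : a ∈ A, b ∈ B}.
Enumerate all |A|·|B| = 3·4 = 12 pairs (a, b) and collect distinct sums.
a = -2: -2+1=-1, -2+3=1, -2+5=3, -2+7=5
a = 5: 5+1=6, 5+3=8, 5+5=10, 5+7=12
a = 6: 6+1=7, 6+3=9, 6+5=11, 6+7=13
Collecting distinct sums: A + B = {-1, 1, 3, 5, 6, 7, 8, 9, 10, 11, 12, 13}
|A + B| = 12

A + B = {-1, 1, 3, 5, 6, 7, 8, 9, 10, 11, 12, 13}


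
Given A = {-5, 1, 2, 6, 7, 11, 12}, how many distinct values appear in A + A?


A + A = {a + a' : a, a' ∈ A}; |A| = 7.
General bounds: 2|A| - 1 ≤ |A + A| ≤ |A|(|A|+1)/2, i.e. 13 ≤ |A + A| ≤ 28.
Lower bound 2|A|-1 is attained iff A is an arithmetic progression.
Enumerate sums a + a' for a ≤ a' (symmetric, so this suffices):
a = -5: -5+-5=-10, -5+1=-4, -5+2=-3, -5+6=1, -5+7=2, -5+11=6, -5+12=7
a = 1: 1+1=2, 1+2=3, 1+6=7, 1+7=8, 1+11=12, 1+12=13
a = 2: 2+2=4, 2+6=8, 2+7=9, 2+11=13, 2+12=14
a = 6: 6+6=12, 6+7=13, 6+11=17, 6+12=18
a = 7: 7+7=14, 7+11=18, 7+12=19
a = 11: 11+11=22, 11+12=23
a = 12: 12+12=24
Distinct sums: {-10, -4, -3, 1, 2, 3, 4, 6, 7, 8, 9, 12, 13, 14, 17, 18, 19, 22, 23, 24}
|A + A| = 20

|A + A| = 20


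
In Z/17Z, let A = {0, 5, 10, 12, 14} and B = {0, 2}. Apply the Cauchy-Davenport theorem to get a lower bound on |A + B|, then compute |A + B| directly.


Cauchy-Davenport: |A + B| ≥ min(p, |A| + |B| - 1) for A, B nonempty in Z/pZ.
|A| = 5, |B| = 2, p = 17.
CD lower bound = min(17, 5 + 2 - 1) = min(17, 6) = 6.
Compute A + B mod 17 directly:
a = 0: 0+0=0, 0+2=2
a = 5: 5+0=5, 5+2=7
a = 10: 10+0=10, 10+2=12
a = 12: 12+0=12, 12+2=14
a = 14: 14+0=14, 14+2=16
A + B = {0, 2, 5, 7, 10, 12, 14, 16}, so |A + B| = 8.
Verify: 8 ≥ 6? Yes ✓.

CD lower bound = 6, actual |A + B| = 8.


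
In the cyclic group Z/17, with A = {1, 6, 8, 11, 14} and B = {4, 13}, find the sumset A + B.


Work in Z/17Z: reduce every sum a + b modulo 17.
Enumerate all 10 pairs:
a = 1: 1+4=5, 1+13=14
a = 6: 6+4=10, 6+13=2
a = 8: 8+4=12, 8+13=4
a = 11: 11+4=15, 11+13=7
a = 14: 14+4=1, 14+13=10
Distinct residues collected: {1, 2, 4, 5, 7, 10, 12, 14, 15}
|A + B| = 9 (out of 17 total residues).

A + B = {1, 2, 4, 5, 7, 10, 12, 14, 15}


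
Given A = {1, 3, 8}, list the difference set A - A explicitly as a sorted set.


A - A = {a - a' : a, a' ∈ A}.
Compute a - a' for each ordered pair (a, a'):
a = 1: 1-1=0, 1-3=-2, 1-8=-7
a = 3: 3-1=2, 3-3=0, 3-8=-5
a = 8: 8-1=7, 8-3=5, 8-8=0
Collecting distinct values (and noting 0 appears from a-a):
A - A = {-7, -5, -2, 0, 2, 5, 7}
|A - A| = 7

A - A = {-7, -5, -2, 0, 2, 5, 7}


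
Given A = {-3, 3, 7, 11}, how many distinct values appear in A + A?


A + A = {a + a' : a, a' ∈ A}; |A| = 4.
General bounds: 2|A| - 1 ≤ |A + A| ≤ |A|(|A|+1)/2, i.e. 7 ≤ |A + A| ≤ 10.
Lower bound 2|A|-1 is attained iff A is an arithmetic progression.
Enumerate sums a + a' for a ≤ a' (symmetric, so this suffices):
a = -3: -3+-3=-6, -3+3=0, -3+7=4, -3+11=8
a = 3: 3+3=6, 3+7=10, 3+11=14
a = 7: 7+7=14, 7+11=18
a = 11: 11+11=22
Distinct sums: {-6, 0, 4, 6, 8, 10, 14, 18, 22}
|A + A| = 9

|A + A| = 9


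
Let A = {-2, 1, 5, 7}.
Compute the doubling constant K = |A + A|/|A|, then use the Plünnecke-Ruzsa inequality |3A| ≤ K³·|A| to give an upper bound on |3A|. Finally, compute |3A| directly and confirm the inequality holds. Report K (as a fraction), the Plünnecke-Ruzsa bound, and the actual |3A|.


|A| = 4.
Step 1: Compute A + A by enumerating all 16 pairs.
A + A = {-4, -1, 2, 3, 5, 6, 8, 10, 12, 14}, so |A + A| = 10.
Step 2: Doubling constant K = |A + A|/|A| = 10/4 = 10/4 ≈ 2.5000.
Step 3: Plünnecke-Ruzsa gives |3A| ≤ K³·|A| = (2.5000)³ · 4 ≈ 62.5000.
Step 4: Compute 3A = A + A + A directly by enumerating all triples (a,b,c) ∈ A³; |3A| = 18.
Step 5: Check 18 ≤ 62.5000? Yes ✓.

K = 10/4, Plünnecke-Ruzsa bound K³|A| ≈ 62.5000, |3A| = 18, inequality holds.


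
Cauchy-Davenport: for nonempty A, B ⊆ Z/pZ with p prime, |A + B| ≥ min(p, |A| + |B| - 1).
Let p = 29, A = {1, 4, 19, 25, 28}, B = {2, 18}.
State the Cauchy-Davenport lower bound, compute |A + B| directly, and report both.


Cauchy-Davenport: |A + B| ≥ min(p, |A| + |B| - 1) for A, B nonempty in Z/pZ.
|A| = 5, |B| = 2, p = 29.
CD lower bound = min(29, 5 + 2 - 1) = min(29, 6) = 6.
Compute A + B mod 29 directly:
a = 1: 1+2=3, 1+18=19
a = 4: 4+2=6, 4+18=22
a = 19: 19+2=21, 19+18=8
a = 25: 25+2=27, 25+18=14
a = 28: 28+2=1, 28+18=17
A + B = {1, 3, 6, 8, 14, 17, 19, 21, 22, 27}, so |A + B| = 10.
Verify: 10 ≥ 6? Yes ✓.

CD lower bound = 6, actual |A + B| = 10.


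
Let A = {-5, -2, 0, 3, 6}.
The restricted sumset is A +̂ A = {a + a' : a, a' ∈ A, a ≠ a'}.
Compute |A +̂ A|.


Restricted sumset: A +̂ A = {a + a' : a ∈ A, a' ∈ A, a ≠ a'}.
Equivalently, take A + A and drop any sum 2a that is achievable ONLY as a + a for a ∈ A (i.e. sums representable only with equal summands).
Enumerate pairs (a, a') with a < a' (symmetric, so each unordered pair gives one sum; this covers all a ≠ a'):
  -5 + -2 = -7
  -5 + 0 = -5
  -5 + 3 = -2
  -5 + 6 = 1
  -2 + 0 = -2
  -2 + 3 = 1
  -2 + 6 = 4
  0 + 3 = 3
  0 + 6 = 6
  3 + 6 = 9
Collected distinct sums: {-7, -5, -2, 1, 3, 4, 6, 9}
|A +̂ A| = 8
(Reference bound: |A +̂ A| ≥ 2|A| - 3 for |A| ≥ 2, with |A| = 5 giving ≥ 7.)

|A +̂ A| = 8


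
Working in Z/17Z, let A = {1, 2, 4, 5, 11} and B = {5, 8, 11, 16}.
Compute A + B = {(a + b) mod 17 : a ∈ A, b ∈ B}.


Work in Z/17Z: reduce every sum a + b modulo 17.
Enumerate all 20 pairs:
a = 1: 1+5=6, 1+8=9, 1+11=12, 1+16=0
a = 2: 2+5=7, 2+8=10, 2+11=13, 2+16=1
a = 4: 4+5=9, 4+8=12, 4+11=15, 4+16=3
a = 5: 5+5=10, 5+8=13, 5+11=16, 5+16=4
a = 11: 11+5=16, 11+8=2, 11+11=5, 11+16=10
Distinct residues collected: {0, 1, 2, 3, 4, 5, 6, 7, 9, 10, 12, 13, 15, 16}
|A + B| = 14 (out of 17 total residues).

A + B = {0, 1, 2, 3, 4, 5, 6, 7, 9, 10, 12, 13, 15, 16}


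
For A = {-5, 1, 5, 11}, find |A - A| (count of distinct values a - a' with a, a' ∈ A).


A - A = {a - a' : a, a' ∈ A}; |A| = 4.
Bounds: 2|A|-1 ≤ |A - A| ≤ |A|² - |A| + 1, i.e. 7 ≤ |A - A| ≤ 13.
Note: 0 ∈ A - A always (from a - a). The set is symmetric: if d ∈ A - A then -d ∈ A - A.
Enumerate nonzero differences d = a - a' with a > a' (then include -d):
Positive differences: {4, 6, 10, 16}
Full difference set: {0} ∪ (positive diffs) ∪ (negative diffs).
|A - A| = 1 + 2·4 = 9 (matches direct enumeration: 9).

|A - A| = 9


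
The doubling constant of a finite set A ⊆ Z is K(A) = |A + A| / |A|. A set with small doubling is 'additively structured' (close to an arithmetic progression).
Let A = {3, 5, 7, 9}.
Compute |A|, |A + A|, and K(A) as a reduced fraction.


|A| = 4.
Compute A + A by enumerating all 16 pairs.
A + A = {6, 8, 10, 12, 14, 16, 18}, so |A + A| = 7.
K = |A + A| / |A| = 7/4 (already in lowest terms) ≈ 1.7500.
Reference: AP of size 4 gives K = 7/4 ≈ 1.7500; a fully generic set of size 4 gives K ≈ 2.5000.

|A| = 4, |A + A| = 7, K = 7/4.


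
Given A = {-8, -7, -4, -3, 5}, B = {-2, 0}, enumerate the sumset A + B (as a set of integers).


A + B = {a + b : a ∈ A, b ∈ B}.
Enumerate all |A|·|B| = 5·2 = 10 pairs (a, b) and collect distinct sums.
a = -8: -8+-2=-10, -8+0=-8
a = -7: -7+-2=-9, -7+0=-7
a = -4: -4+-2=-6, -4+0=-4
a = -3: -3+-2=-5, -3+0=-3
a = 5: 5+-2=3, 5+0=5
Collecting distinct sums: A + B = {-10, -9, -8, -7, -6, -5, -4, -3, 3, 5}
|A + B| = 10

A + B = {-10, -9, -8, -7, -6, -5, -4, -3, 3, 5}


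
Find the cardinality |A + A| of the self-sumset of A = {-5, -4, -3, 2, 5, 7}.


A + A = {a + a' : a, a' ∈ A}; |A| = 6.
General bounds: 2|A| - 1 ≤ |A + A| ≤ |A|(|A|+1)/2, i.e. 11 ≤ |A + A| ≤ 21.
Lower bound 2|A|-1 is attained iff A is an arithmetic progression.
Enumerate sums a + a' for a ≤ a' (symmetric, so this suffices):
a = -5: -5+-5=-10, -5+-4=-9, -5+-3=-8, -5+2=-3, -5+5=0, -5+7=2
a = -4: -4+-4=-8, -4+-3=-7, -4+2=-2, -4+5=1, -4+7=3
a = -3: -3+-3=-6, -3+2=-1, -3+5=2, -3+7=4
a = 2: 2+2=4, 2+5=7, 2+7=9
a = 5: 5+5=10, 5+7=12
a = 7: 7+7=14
Distinct sums: {-10, -9, -8, -7, -6, -3, -2, -1, 0, 1, 2, 3, 4, 7, 9, 10, 12, 14}
|A + A| = 18

|A + A| = 18


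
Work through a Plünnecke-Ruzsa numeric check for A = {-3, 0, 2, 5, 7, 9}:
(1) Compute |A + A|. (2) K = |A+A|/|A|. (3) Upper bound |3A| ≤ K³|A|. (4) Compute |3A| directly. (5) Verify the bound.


|A| = 6.
Step 1: Compute A + A by enumerating all 36 pairs.
A + A = {-6, -3, -1, 0, 2, 4, 5, 6, 7, 9, 10, 11, 12, 14, 16, 18}, so |A + A| = 16.
Step 2: Doubling constant K = |A + A|/|A| = 16/6 = 16/6 ≈ 2.6667.
Step 3: Plünnecke-Ruzsa gives |3A| ≤ K³·|A| = (2.6667)³ · 6 ≈ 113.7778.
Step 4: Compute 3A = A + A + A directly by enumerating all triples (a,b,c) ∈ A³; |3A| = 30.
Step 5: Check 30 ≤ 113.7778? Yes ✓.

K = 16/6, Plünnecke-Ruzsa bound K³|A| ≈ 113.7778, |3A| = 30, inequality holds.


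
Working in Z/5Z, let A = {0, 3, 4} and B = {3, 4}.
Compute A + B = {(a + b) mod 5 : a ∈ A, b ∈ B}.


Work in Z/5Z: reduce every sum a + b modulo 5.
Enumerate all 6 pairs:
a = 0: 0+3=3, 0+4=4
a = 3: 3+3=1, 3+4=2
a = 4: 4+3=2, 4+4=3
Distinct residues collected: {1, 2, 3, 4}
|A + B| = 4 (out of 5 total residues).

A + B = {1, 2, 3, 4}


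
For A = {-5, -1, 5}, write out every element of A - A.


A - A = {a - a' : a, a' ∈ A}.
Compute a - a' for each ordered pair (a, a'):
a = -5: -5--5=0, -5--1=-4, -5-5=-10
a = -1: -1--5=4, -1--1=0, -1-5=-6
a = 5: 5--5=10, 5--1=6, 5-5=0
Collecting distinct values (and noting 0 appears from a-a):
A - A = {-10, -6, -4, 0, 4, 6, 10}
|A - A| = 7

A - A = {-10, -6, -4, 0, 4, 6, 10}


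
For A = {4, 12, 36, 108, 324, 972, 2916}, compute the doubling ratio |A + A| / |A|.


|A| = 7.
Compute A + A by enumerating all 49 pairs.
A + A = {8, 16, 24, 40, 48, 72, 112, 120, 144, 216, 328, 336, 360, 432, 648, 976, 984, 1008, 1080, 1296, 1944, 2920, 2928, 2952, 3024, 3240, 3888, 5832}, so |A + A| = 28.
K = |A + A| / |A| = 28/7 = 4/1 ≈ 4.0000.
Reference: AP of size 7 gives K = 13/7 ≈ 1.8571; a fully generic set of size 7 gives K ≈ 4.0000.

|A| = 7, |A + A| = 28, K = 28/7 = 4/1.


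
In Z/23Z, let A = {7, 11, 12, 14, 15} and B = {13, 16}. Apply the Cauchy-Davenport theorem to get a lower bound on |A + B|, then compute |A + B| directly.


Cauchy-Davenport: |A + B| ≥ min(p, |A| + |B| - 1) for A, B nonempty in Z/pZ.
|A| = 5, |B| = 2, p = 23.
CD lower bound = min(23, 5 + 2 - 1) = min(23, 6) = 6.
Compute A + B mod 23 directly:
a = 7: 7+13=20, 7+16=0
a = 11: 11+13=1, 11+16=4
a = 12: 12+13=2, 12+16=5
a = 14: 14+13=4, 14+16=7
a = 15: 15+13=5, 15+16=8
A + B = {0, 1, 2, 4, 5, 7, 8, 20}, so |A + B| = 8.
Verify: 8 ≥ 6? Yes ✓.

CD lower bound = 6, actual |A + B| = 8.


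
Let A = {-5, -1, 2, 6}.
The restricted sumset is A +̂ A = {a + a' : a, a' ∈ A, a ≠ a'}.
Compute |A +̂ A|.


Restricted sumset: A +̂ A = {a + a' : a ∈ A, a' ∈ A, a ≠ a'}.
Equivalently, take A + A and drop any sum 2a that is achievable ONLY as a + a for a ∈ A (i.e. sums representable only with equal summands).
Enumerate pairs (a, a') with a < a' (symmetric, so each unordered pair gives one sum; this covers all a ≠ a'):
  -5 + -1 = -6
  -5 + 2 = -3
  -5 + 6 = 1
  -1 + 2 = 1
  -1 + 6 = 5
  2 + 6 = 8
Collected distinct sums: {-6, -3, 1, 5, 8}
|A +̂ A| = 5
(Reference bound: |A +̂ A| ≥ 2|A| - 3 for |A| ≥ 2, with |A| = 4 giving ≥ 5.)

|A +̂ A| = 5


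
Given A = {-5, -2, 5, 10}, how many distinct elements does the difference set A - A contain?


A - A = {a - a' : a, a' ∈ A}; |A| = 4.
Bounds: 2|A|-1 ≤ |A - A| ≤ |A|² - |A| + 1, i.e. 7 ≤ |A - A| ≤ 13.
Note: 0 ∈ A - A always (from a - a). The set is symmetric: if d ∈ A - A then -d ∈ A - A.
Enumerate nonzero differences d = a - a' with a > a' (then include -d):
Positive differences: {3, 5, 7, 10, 12, 15}
Full difference set: {0} ∪ (positive diffs) ∪ (negative diffs).
|A - A| = 1 + 2·6 = 13 (matches direct enumeration: 13).

|A - A| = 13


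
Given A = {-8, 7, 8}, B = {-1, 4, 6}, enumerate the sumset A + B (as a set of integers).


A + B = {a + b : a ∈ A, b ∈ B}.
Enumerate all |A|·|B| = 3·3 = 9 pairs (a, b) and collect distinct sums.
a = -8: -8+-1=-9, -8+4=-4, -8+6=-2
a = 7: 7+-1=6, 7+4=11, 7+6=13
a = 8: 8+-1=7, 8+4=12, 8+6=14
Collecting distinct sums: A + B = {-9, -4, -2, 6, 7, 11, 12, 13, 14}
|A + B| = 9

A + B = {-9, -4, -2, 6, 7, 11, 12, 13, 14}


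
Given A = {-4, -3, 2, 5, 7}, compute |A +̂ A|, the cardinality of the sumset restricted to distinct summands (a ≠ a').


Restricted sumset: A +̂ A = {a + a' : a ∈ A, a' ∈ A, a ≠ a'}.
Equivalently, take A + A and drop any sum 2a that is achievable ONLY as a + a for a ∈ A (i.e. sums representable only with equal summands).
Enumerate pairs (a, a') with a < a' (symmetric, so each unordered pair gives one sum; this covers all a ≠ a'):
  -4 + -3 = -7
  -4 + 2 = -2
  -4 + 5 = 1
  -4 + 7 = 3
  -3 + 2 = -1
  -3 + 5 = 2
  -3 + 7 = 4
  2 + 5 = 7
  2 + 7 = 9
  5 + 7 = 12
Collected distinct sums: {-7, -2, -1, 1, 2, 3, 4, 7, 9, 12}
|A +̂ A| = 10
(Reference bound: |A +̂ A| ≥ 2|A| - 3 for |A| ≥ 2, with |A| = 5 giving ≥ 7.)

|A +̂ A| = 10


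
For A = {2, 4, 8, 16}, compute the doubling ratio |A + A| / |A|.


|A| = 4.
Compute A + A by enumerating all 16 pairs.
A + A = {4, 6, 8, 10, 12, 16, 18, 20, 24, 32}, so |A + A| = 10.
K = |A + A| / |A| = 10/4 = 5/2 ≈ 2.5000.
Reference: AP of size 4 gives K = 7/4 ≈ 1.7500; a fully generic set of size 4 gives K ≈ 2.5000.

|A| = 4, |A + A| = 10, K = 10/4 = 5/2.


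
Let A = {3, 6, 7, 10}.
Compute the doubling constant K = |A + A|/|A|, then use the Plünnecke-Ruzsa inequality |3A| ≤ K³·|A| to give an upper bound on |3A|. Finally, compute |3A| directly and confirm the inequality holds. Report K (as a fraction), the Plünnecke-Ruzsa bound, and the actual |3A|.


|A| = 4.
Step 1: Compute A + A by enumerating all 16 pairs.
A + A = {6, 9, 10, 12, 13, 14, 16, 17, 20}, so |A + A| = 9.
Step 2: Doubling constant K = |A + A|/|A| = 9/4 = 9/4 ≈ 2.2500.
Step 3: Plünnecke-Ruzsa gives |3A| ≤ K³·|A| = (2.2500)³ · 4 ≈ 45.5625.
Step 4: Compute 3A = A + A + A directly by enumerating all triples (a,b,c) ∈ A³; |3A| = 16.
Step 5: Check 16 ≤ 45.5625? Yes ✓.

K = 9/4, Plünnecke-Ruzsa bound K³|A| ≈ 45.5625, |3A| = 16, inequality holds.


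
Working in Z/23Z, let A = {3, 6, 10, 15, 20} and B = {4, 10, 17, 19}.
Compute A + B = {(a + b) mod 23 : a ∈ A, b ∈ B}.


Work in Z/23Z: reduce every sum a + b modulo 23.
Enumerate all 20 pairs:
a = 3: 3+4=7, 3+10=13, 3+17=20, 3+19=22
a = 6: 6+4=10, 6+10=16, 6+17=0, 6+19=2
a = 10: 10+4=14, 10+10=20, 10+17=4, 10+19=6
a = 15: 15+4=19, 15+10=2, 15+17=9, 15+19=11
a = 20: 20+4=1, 20+10=7, 20+17=14, 20+19=16
Distinct residues collected: {0, 1, 2, 4, 6, 7, 9, 10, 11, 13, 14, 16, 19, 20, 22}
|A + B| = 15 (out of 23 total residues).

A + B = {0, 1, 2, 4, 6, 7, 9, 10, 11, 13, 14, 16, 19, 20, 22}


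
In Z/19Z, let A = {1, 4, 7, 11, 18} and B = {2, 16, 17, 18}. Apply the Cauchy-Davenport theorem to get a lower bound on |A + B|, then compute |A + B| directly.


Cauchy-Davenport: |A + B| ≥ min(p, |A| + |B| - 1) for A, B nonempty in Z/pZ.
|A| = 5, |B| = 4, p = 19.
CD lower bound = min(19, 5 + 4 - 1) = min(19, 8) = 8.
Compute A + B mod 19 directly:
a = 1: 1+2=3, 1+16=17, 1+17=18, 1+18=0
a = 4: 4+2=6, 4+16=1, 4+17=2, 4+18=3
a = 7: 7+2=9, 7+16=4, 7+17=5, 7+18=6
a = 11: 11+2=13, 11+16=8, 11+17=9, 11+18=10
a = 18: 18+2=1, 18+16=15, 18+17=16, 18+18=17
A + B = {0, 1, 2, 3, 4, 5, 6, 8, 9, 10, 13, 15, 16, 17, 18}, so |A + B| = 15.
Verify: 15 ≥ 8? Yes ✓.

CD lower bound = 8, actual |A + B| = 15.


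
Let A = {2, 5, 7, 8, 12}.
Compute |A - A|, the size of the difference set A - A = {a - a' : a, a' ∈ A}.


A - A = {a - a' : a, a' ∈ A}; |A| = 5.
Bounds: 2|A|-1 ≤ |A - A| ≤ |A|² - |A| + 1, i.e. 9 ≤ |A - A| ≤ 21.
Note: 0 ∈ A - A always (from a - a). The set is symmetric: if d ∈ A - A then -d ∈ A - A.
Enumerate nonzero differences d = a - a' with a > a' (then include -d):
Positive differences: {1, 2, 3, 4, 5, 6, 7, 10}
Full difference set: {0} ∪ (positive diffs) ∪ (negative diffs).
|A - A| = 1 + 2·8 = 17 (matches direct enumeration: 17).

|A - A| = 17


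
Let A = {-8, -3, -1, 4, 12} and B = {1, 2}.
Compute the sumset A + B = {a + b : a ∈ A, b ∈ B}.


A + B = {a + b : a ∈ A, b ∈ B}.
Enumerate all |A|·|B| = 5·2 = 10 pairs (a, b) and collect distinct sums.
a = -8: -8+1=-7, -8+2=-6
a = -3: -3+1=-2, -3+2=-1
a = -1: -1+1=0, -1+2=1
a = 4: 4+1=5, 4+2=6
a = 12: 12+1=13, 12+2=14
Collecting distinct sums: A + B = {-7, -6, -2, -1, 0, 1, 5, 6, 13, 14}
|A + B| = 10

A + B = {-7, -6, -2, -1, 0, 1, 5, 6, 13, 14}


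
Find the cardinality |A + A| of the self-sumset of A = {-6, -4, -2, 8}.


A + A = {a + a' : a, a' ∈ A}; |A| = 4.
General bounds: 2|A| - 1 ≤ |A + A| ≤ |A|(|A|+1)/2, i.e. 7 ≤ |A + A| ≤ 10.
Lower bound 2|A|-1 is attained iff A is an arithmetic progression.
Enumerate sums a + a' for a ≤ a' (symmetric, so this suffices):
a = -6: -6+-6=-12, -6+-4=-10, -6+-2=-8, -6+8=2
a = -4: -4+-4=-8, -4+-2=-6, -4+8=4
a = -2: -2+-2=-4, -2+8=6
a = 8: 8+8=16
Distinct sums: {-12, -10, -8, -6, -4, 2, 4, 6, 16}
|A + A| = 9

|A + A| = 9


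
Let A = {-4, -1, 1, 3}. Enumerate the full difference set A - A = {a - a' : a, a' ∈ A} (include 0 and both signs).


A - A = {a - a' : a, a' ∈ A}.
Compute a - a' for each ordered pair (a, a'):
a = -4: -4--4=0, -4--1=-3, -4-1=-5, -4-3=-7
a = -1: -1--4=3, -1--1=0, -1-1=-2, -1-3=-4
a = 1: 1--4=5, 1--1=2, 1-1=0, 1-3=-2
a = 3: 3--4=7, 3--1=4, 3-1=2, 3-3=0
Collecting distinct values (and noting 0 appears from a-a):
A - A = {-7, -5, -4, -3, -2, 0, 2, 3, 4, 5, 7}
|A - A| = 11

A - A = {-7, -5, -4, -3, -2, 0, 2, 3, 4, 5, 7}


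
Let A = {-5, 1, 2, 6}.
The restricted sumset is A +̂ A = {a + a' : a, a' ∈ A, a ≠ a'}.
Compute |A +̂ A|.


Restricted sumset: A +̂ A = {a + a' : a ∈ A, a' ∈ A, a ≠ a'}.
Equivalently, take A + A and drop any sum 2a that is achievable ONLY as a + a for a ∈ A (i.e. sums representable only with equal summands).
Enumerate pairs (a, a') with a < a' (symmetric, so each unordered pair gives one sum; this covers all a ≠ a'):
  -5 + 1 = -4
  -5 + 2 = -3
  -5 + 6 = 1
  1 + 2 = 3
  1 + 6 = 7
  2 + 6 = 8
Collected distinct sums: {-4, -3, 1, 3, 7, 8}
|A +̂ A| = 6
(Reference bound: |A +̂ A| ≥ 2|A| - 3 for |A| ≥ 2, with |A| = 4 giving ≥ 5.)

|A +̂ A| = 6


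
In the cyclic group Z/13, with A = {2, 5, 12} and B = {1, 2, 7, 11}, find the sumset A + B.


Work in Z/13Z: reduce every sum a + b modulo 13.
Enumerate all 12 pairs:
a = 2: 2+1=3, 2+2=4, 2+7=9, 2+11=0
a = 5: 5+1=6, 5+2=7, 5+7=12, 5+11=3
a = 12: 12+1=0, 12+2=1, 12+7=6, 12+11=10
Distinct residues collected: {0, 1, 3, 4, 6, 7, 9, 10, 12}
|A + B| = 9 (out of 13 total residues).

A + B = {0, 1, 3, 4, 6, 7, 9, 10, 12}


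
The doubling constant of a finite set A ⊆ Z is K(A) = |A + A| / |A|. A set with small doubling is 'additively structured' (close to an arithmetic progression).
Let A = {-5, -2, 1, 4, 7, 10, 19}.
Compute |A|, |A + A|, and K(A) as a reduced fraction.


|A| = 7.
Compute A + A by enumerating all 49 pairs.
A + A = {-10, -7, -4, -1, 2, 5, 8, 11, 14, 17, 20, 23, 26, 29, 38}, so |A + A| = 15.
K = |A + A| / |A| = 15/7 (already in lowest terms) ≈ 2.1429.
Reference: AP of size 7 gives K = 13/7 ≈ 1.8571; a fully generic set of size 7 gives K ≈ 4.0000.

|A| = 7, |A + A| = 15, K = 15/7.


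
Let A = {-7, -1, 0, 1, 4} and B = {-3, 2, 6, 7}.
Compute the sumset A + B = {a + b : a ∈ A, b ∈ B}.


A + B = {a + b : a ∈ A, b ∈ B}.
Enumerate all |A|·|B| = 5·4 = 20 pairs (a, b) and collect distinct sums.
a = -7: -7+-3=-10, -7+2=-5, -7+6=-1, -7+7=0
a = -1: -1+-3=-4, -1+2=1, -1+6=5, -1+7=6
a = 0: 0+-3=-3, 0+2=2, 0+6=6, 0+7=7
a = 1: 1+-3=-2, 1+2=3, 1+6=7, 1+7=8
a = 4: 4+-3=1, 4+2=6, 4+6=10, 4+7=11
Collecting distinct sums: A + B = {-10, -5, -4, -3, -2, -1, 0, 1, 2, 3, 5, 6, 7, 8, 10, 11}
|A + B| = 16

A + B = {-10, -5, -4, -3, -2, -1, 0, 1, 2, 3, 5, 6, 7, 8, 10, 11}


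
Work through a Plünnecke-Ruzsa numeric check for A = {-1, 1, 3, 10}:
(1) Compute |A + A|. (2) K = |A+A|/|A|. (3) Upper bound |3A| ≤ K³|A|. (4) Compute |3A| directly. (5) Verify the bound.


|A| = 4.
Step 1: Compute A + A by enumerating all 16 pairs.
A + A = {-2, 0, 2, 4, 6, 9, 11, 13, 20}, so |A + A| = 9.
Step 2: Doubling constant K = |A + A|/|A| = 9/4 = 9/4 ≈ 2.2500.
Step 3: Plünnecke-Ruzsa gives |3A| ≤ K³·|A| = (2.2500)³ · 4 ≈ 45.5625.
Step 4: Compute 3A = A + A + A directly by enumerating all triples (a,b,c) ∈ A³; |3A| = 16.
Step 5: Check 16 ≤ 45.5625? Yes ✓.

K = 9/4, Plünnecke-Ruzsa bound K³|A| ≈ 45.5625, |3A| = 16, inequality holds.


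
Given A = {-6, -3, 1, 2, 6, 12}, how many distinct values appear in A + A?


A + A = {a + a' : a, a' ∈ A}; |A| = 6.
General bounds: 2|A| - 1 ≤ |A + A| ≤ |A|(|A|+1)/2, i.e. 11 ≤ |A + A| ≤ 21.
Lower bound 2|A|-1 is attained iff A is an arithmetic progression.
Enumerate sums a + a' for a ≤ a' (symmetric, so this suffices):
a = -6: -6+-6=-12, -6+-3=-9, -6+1=-5, -6+2=-4, -6+6=0, -6+12=6
a = -3: -3+-3=-6, -3+1=-2, -3+2=-1, -3+6=3, -3+12=9
a = 1: 1+1=2, 1+2=3, 1+6=7, 1+12=13
a = 2: 2+2=4, 2+6=8, 2+12=14
a = 6: 6+6=12, 6+12=18
a = 12: 12+12=24
Distinct sums: {-12, -9, -6, -5, -4, -2, -1, 0, 2, 3, 4, 6, 7, 8, 9, 12, 13, 14, 18, 24}
|A + A| = 20

|A + A| = 20


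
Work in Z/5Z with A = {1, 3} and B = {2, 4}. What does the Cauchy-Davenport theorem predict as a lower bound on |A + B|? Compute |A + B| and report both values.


Cauchy-Davenport: |A + B| ≥ min(p, |A| + |B| - 1) for A, B nonempty in Z/pZ.
|A| = 2, |B| = 2, p = 5.
CD lower bound = min(5, 2 + 2 - 1) = min(5, 3) = 3.
Compute A + B mod 5 directly:
a = 1: 1+2=3, 1+4=0
a = 3: 3+2=0, 3+4=2
A + B = {0, 2, 3}, so |A + B| = 3.
Verify: 3 ≥ 3? Yes ✓.

CD lower bound = 3, actual |A + B| = 3.


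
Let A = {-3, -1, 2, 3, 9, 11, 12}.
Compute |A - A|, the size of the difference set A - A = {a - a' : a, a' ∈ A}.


A - A = {a - a' : a, a' ∈ A}; |A| = 7.
Bounds: 2|A|-1 ≤ |A - A| ≤ |A|² - |A| + 1, i.e. 13 ≤ |A - A| ≤ 43.
Note: 0 ∈ A - A always (from a - a). The set is symmetric: if d ∈ A - A then -d ∈ A - A.
Enumerate nonzero differences d = a - a' with a > a' (then include -d):
Positive differences: {1, 2, 3, 4, 5, 6, 7, 8, 9, 10, 12, 13, 14, 15}
Full difference set: {0} ∪ (positive diffs) ∪ (negative diffs).
|A - A| = 1 + 2·14 = 29 (matches direct enumeration: 29).

|A - A| = 29


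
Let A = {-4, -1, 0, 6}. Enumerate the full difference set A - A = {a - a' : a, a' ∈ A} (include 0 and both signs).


A - A = {a - a' : a, a' ∈ A}.
Compute a - a' for each ordered pair (a, a'):
a = -4: -4--4=0, -4--1=-3, -4-0=-4, -4-6=-10
a = -1: -1--4=3, -1--1=0, -1-0=-1, -1-6=-7
a = 0: 0--4=4, 0--1=1, 0-0=0, 0-6=-6
a = 6: 6--4=10, 6--1=7, 6-0=6, 6-6=0
Collecting distinct values (and noting 0 appears from a-a):
A - A = {-10, -7, -6, -4, -3, -1, 0, 1, 3, 4, 6, 7, 10}
|A - A| = 13

A - A = {-10, -7, -6, -4, -3, -1, 0, 1, 3, 4, 6, 7, 10}


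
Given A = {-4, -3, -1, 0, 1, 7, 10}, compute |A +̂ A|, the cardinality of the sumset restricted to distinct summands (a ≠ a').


Restricted sumset: A +̂ A = {a + a' : a ∈ A, a' ∈ A, a ≠ a'}.
Equivalently, take A + A and drop any sum 2a that is achievable ONLY as a + a for a ∈ A (i.e. sums representable only with equal summands).
Enumerate pairs (a, a') with a < a' (symmetric, so each unordered pair gives one sum; this covers all a ≠ a'):
  -4 + -3 = -7
  -4 + -1 = -5
  -4 + 0 = -4
  -4 + 1 = -3
  -4 + 7 = 3
  -4 + 10 = 6
  -3 + -1 = -4
  -3 + 0 = -3
  -3 + 1 = -2
  -3 + 7 = 4
  -3 + 10 = 7
  -1 + 0 = -1
  -1 + 1 = 0
  -1 + 7 = 6
  -1 + 10 = 9
  0 + 1 = 1
  0 + 7 = 7
  0 + 10 = 10
  1 + 7 = 8
  1 + 10 = 11
  7 + 10 = 17
Collected distinct sums: {-7, -5, -4, -3, -2, -1, 0, 1, 3, 4, 6, 7, 8, 9, 10, 11, 17}
|A +̂ A| = 17
(Reference bound: |A +̂ A| ≥ 2|A| - 3 for |A| ≥ 2, with |A| = 7 giving ≥ 11.)

|A +̂ A| = 17


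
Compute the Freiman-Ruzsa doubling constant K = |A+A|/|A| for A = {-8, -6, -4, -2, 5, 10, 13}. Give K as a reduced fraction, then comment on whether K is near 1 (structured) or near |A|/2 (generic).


|A| = 7.
Compute A + A by enumerating all 49 pairs.
A + A = {-16, -14, -12, -10, -8, -6, -4, -3, -1, 1, 2, 3, 4, 5, 6, 7, 8, 9, 10, 11, 15, 18, 20, 23, 26}, so |A + A| = 25.
K = |A + A| / |A| = 25/7 (already in lowest terms) ≈ 3.5714.
Reference: AP of size 7 gives K = 13/7 ≈ 1.8571; a fully generic set of size 7 gives K ≈ 4.0000.

|A| = 7, |A + A| = 25, K = 25/7.


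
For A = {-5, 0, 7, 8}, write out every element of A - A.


A - A = {a - a' : a, a' ∈ A}.
Compute a - a' for each ordered pair (a, a'):
a = -5: -5--5=0, -5-0=-5, -5-7=-12, -5-8=-13
a = 0: 0--5=5, 0-0=0, 0-7=-7, 0-8=-8
a = 7: 7--5=12, 7-0=7, 7-7=0, 7-8=-1
a = 8: 8--5=13, 8-0=8, 8-7=1, 8-8=0
Collecting distinct values (and noting 0 appears from a-a):
A - A = {-13, -12, -8, -7, -5, -1, 0, 1, 5, 7, 8, 12, 13}
|A - A| = 13

A - A = {-13, -12, -8, -7, -5, -1, 0, 1, 5, 7, 8, 12, 13}


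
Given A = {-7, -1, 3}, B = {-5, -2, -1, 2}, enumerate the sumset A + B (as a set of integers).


A + B = {a + b : a ∈ A, b ∈ B}.
Enumerate all |A|·|B| = 3·4 = 12 pairs (a, b) and collect distinct sums.
a = -7: -7+-5=-12, -7+-2=-9, -7+-1=-8, -7+2=-5
a = -1: -1+-5=-6, -1+-2=-3, -1+-1=-2, -1+2=1
a = 3: 3+-5=-2, 3+-2=1, 3+-1=2, 3+2=5
Collecting distinct sums: A + B = {-12, -9, -8, -6, -5, -3, -2, 1, 2, 5}
|A + B| = 10

A + B = {-12, -9, -8, -6, -5, -3, -2, 1, 2, 5}
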